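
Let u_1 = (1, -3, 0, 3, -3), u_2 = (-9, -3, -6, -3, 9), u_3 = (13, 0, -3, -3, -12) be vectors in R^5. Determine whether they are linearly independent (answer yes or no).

yes

Form the matrix with these vectors as rows and row reduce.
R2 ← R2 + (9)·R1: [0, -30, -6, 24, -18]
R3 ← R3 − (13)·R1: [0, 39, -3, -42, 27]
R3 ← R3 + (13/10)·R2: [0, 0, -54/5, -54/5, 18/5]
3 nonzero rows, so the 3 vectors span a space of dimension 3.
Since 3 = 3, the vectors are linearly independent.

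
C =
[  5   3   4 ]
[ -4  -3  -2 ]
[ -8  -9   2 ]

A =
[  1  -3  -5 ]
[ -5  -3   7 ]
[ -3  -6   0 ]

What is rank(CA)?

First compute CA:
[[-22, -48,  -4],
 [ 17,  33,  -1],
 [ 31,  39, -23]]
Now row reduce the product.
R2 ← R2 + (17/22)·R1: [0, -45/11, -45/11]
R3 ← R3 + (31/22)·R1: [0, -315/11, -315/11]
R3 ← R3 − (7)·R2: [0, 0, 0]
2 nonzero rows, so rank(CA) = 2.

2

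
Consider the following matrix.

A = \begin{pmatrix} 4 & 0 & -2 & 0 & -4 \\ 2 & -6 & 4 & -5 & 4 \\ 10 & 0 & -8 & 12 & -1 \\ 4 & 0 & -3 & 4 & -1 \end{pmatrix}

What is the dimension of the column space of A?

3

Row reduce to echelon form.
R2 ← R2 − (1/2)·R1: [0, -6, 5, -5, 6]
R3 ← R3 − (5/2)·R1: [0, 0, -3, 12, 9]
R4 ← R4 − R1: [0, 0, -1, 4, 3]
R4 ← R4 − (1/3)·R3: [0, 0, 0, 0, 0]
Echelon form has 3 nonzero rows, so rank(A) = 3.
The column space has dimension equal to the rank: 3.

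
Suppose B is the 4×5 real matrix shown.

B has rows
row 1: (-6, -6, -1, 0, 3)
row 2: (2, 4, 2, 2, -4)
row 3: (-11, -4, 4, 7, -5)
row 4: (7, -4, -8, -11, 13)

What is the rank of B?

Row reduce to echelon form.
R2 ← R2 + (1/3)·R1: [0, 2, 5/3, 2, -3]
R3 ← R3 − (11/6)·R1: [0, 7, 35/6, 7, -21/2]
R4 ← R4 + (7/6)·R1: [0, -11, -55/6, -11, 33/2]
R3 ← R3 − (7/2)·R2: [0, 0, 0, 0, 0]
R4 ← R4 + (11/2)·R2: [0, 0, 0, 0, 0]
Echelon form has 2 nonzero rows, so rank(B) = 2.

2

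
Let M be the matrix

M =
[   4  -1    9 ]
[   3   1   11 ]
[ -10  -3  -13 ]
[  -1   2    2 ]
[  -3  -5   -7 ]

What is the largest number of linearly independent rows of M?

3

Row reduce to echelon form.
R2 ← R2 − (3/4)·R1: [0, 7/4, 17/4]
R3 ← R3 + (5/2)·R1: [0, -11/2, 19/2]
R4 ← R4 + (1/4)·R1: [0, 7/4, 17/4]
R5 ← R5 + (3/4)·R1: [0, -23/4, -1/4]
R3 ← R3 + (22/7)·R2: [0, 0, 160/7]
R4 ← R4 − R2: [0, 0, 0]
R5 ← R5 + (23/7)·R2: [0, 0, 96/7]
R5 ← R5 − (3/5)·R3: [0, 0, 0]
Echelon form has 3 nonzero rows, so rank(M) = 3.
The rank gives the maximum number of linearly independent rows: 3.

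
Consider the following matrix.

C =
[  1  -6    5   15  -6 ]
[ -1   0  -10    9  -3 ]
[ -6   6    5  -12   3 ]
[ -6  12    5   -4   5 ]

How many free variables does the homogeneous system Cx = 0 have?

Row reduce to echelon form.
R2 ← R2 + R1: [0, -6, -5, 24, -9]
R3 ← R3 + (6)·R1: [0, -30, 35, 78, -33]
R4 ← R4 + (6)·R1: [0, -24, 35, 86, -31]
R3 ← R3 − (5)·R2: [0, 0, 60, -42, 12]
R4 ← R4 − (4)·R2: [0, 0, 55, -10, 5]
R4 ← R4 − (11/12)·R3: [0, 0, 0, 57/2, -6]
4 nonzero rows, so rank(C) = 4.
C has 5 columns; by rank–nullity, nullity = 5 − 4 = 1.

1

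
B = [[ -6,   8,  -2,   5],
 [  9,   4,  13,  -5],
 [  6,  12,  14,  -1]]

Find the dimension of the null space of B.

1

Row reduce to echelon form.
R2 ← R2 + (3/2)·R1: [0, 16, 10, 5/2]
R3 ← R3 + R1: [0, 20, 12, 4]
R3 ← R3 − (5/4)·R2: [0, 0, -1/2, 7/8]
3 nonzero rows, so rank(B) = 3.
B has 4 columns; by rank–nullity, nullity = 4 − 3 = 1.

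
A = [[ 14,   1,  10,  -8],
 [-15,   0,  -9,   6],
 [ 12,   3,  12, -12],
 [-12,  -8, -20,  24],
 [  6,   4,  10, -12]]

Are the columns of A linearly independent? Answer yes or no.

Row reduce A to echelon form.
R2 ← R2 + (15/14)·R1: [0, 15/14, 12/7, -18/7]
R3 ← R3 − (6/7)·R1: [0, 15/7, 24/7, -36/7]
R4 ← R4 + (6/7)·R1: [0, -50/7, -80/7, 120/7]
R5 ← R5 − (3/7)·R1: [0, 25/7, 40/7, -60/7]
R3 ← R3 − (2)·R2: [0, 0, 0, 0]
R4 ← R4 + (20/3)·R2: [0, 0, 0, 0]
R5 ← R5 − (10/3)·R2: [0, 0, 0, 0]
2 pivots among 4 columns.
Only 2 < 4 pivot columns, so the columns are linearly dependent.

no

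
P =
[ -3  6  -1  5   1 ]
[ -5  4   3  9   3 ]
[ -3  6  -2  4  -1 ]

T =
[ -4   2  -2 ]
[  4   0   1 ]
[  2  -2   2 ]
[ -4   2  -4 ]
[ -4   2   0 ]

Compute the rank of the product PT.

First compute PT:
[[ 10,   8, -10],
 [ -6,   8, -16],
 [ 20,   4,  -8]]
Now row reduce the product.
R2 ← R2 + (3/5)·R1: [0, 64/5, -22]
R3 ← R3 − (2)·R1: [0, -12, 12]
R3 ← R3 + (15/16)·R2: [0, 0, -69/8]
3 nonzero rows, so rank(PT) = 3.

3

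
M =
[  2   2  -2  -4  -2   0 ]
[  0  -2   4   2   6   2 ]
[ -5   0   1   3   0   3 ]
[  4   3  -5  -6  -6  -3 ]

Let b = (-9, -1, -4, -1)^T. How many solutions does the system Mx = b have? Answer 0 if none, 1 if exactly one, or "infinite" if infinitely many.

0

Row reduce the augmented matrix [M | b].
R3 ← R3 + (5/2)·R1: [0, 5, -4, -7, -5, 3, -53/2]
R4 ← R4 − (2)·R1: [0, -1, -1, 2, -2, -3, 17]
R3 ← R3 + (5/2)·R2: [0, 0, 6, -2, 10, 8, -29]
R4 ← R4 − (1/2)·R2: [0, 0, -3, 1, -5, -4, 35/2]
R4 ← R4 + (1/2)·R3: [0, 0, 0, 0, 0, 0, 3]
The echelon form has 4 nonzero rows; the last pivot sits in the augmented column, so rank(M) = 3 but rank([M|b]) = 4.
Since the ranks differ, the system is inconsistent.
It has no solutions.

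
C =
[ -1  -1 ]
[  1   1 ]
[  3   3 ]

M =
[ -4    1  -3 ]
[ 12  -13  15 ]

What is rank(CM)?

1

First compute CM:
[[ -8,  12, -12],
 [  8, -12,  12],
 [ 24, -36,  36]]
Now row reduce the product.
R2 ← R2 + R1: [0, 0, 0]
R3 ← R3 + (3)·R1: [0, 0, 0]
1 nonzero row, so rank(CM) = 1.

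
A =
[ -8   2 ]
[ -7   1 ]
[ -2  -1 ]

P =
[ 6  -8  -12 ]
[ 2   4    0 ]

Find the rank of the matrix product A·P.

First compute AP:
[[-44,  72,  96],
 [-40,  60,  84],
 [-14,  12,  24]]
Now row reduce the product.
R2 ← R2 − (10/11)·R1: [0, -60/11, -36/11]
R3 ← R3 − (7/22)·R1: [0, -120/11, -72/11]
R3 ← R3 − (2)·R2: [0, 0, 0]
2 nonzero rows, so rank(AP) = 2.

2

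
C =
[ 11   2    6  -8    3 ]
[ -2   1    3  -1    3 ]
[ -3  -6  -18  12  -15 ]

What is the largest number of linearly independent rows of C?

Row reduce to echelon form.
R2 ← R2 + (2/11)·R1: [0, 15/11, 45/11, -27/11, 39/11]
R3 ← R3 + (3/11)·R1: [0, -60/11, -180/11, 108/11, -156/11]
R3 ← R3 + (4)·R2: [0, 0, 0, 0, 0]
Echelon form has 2 nonzero rows, so rank(C) = 2.
The rank gives the maximum number of linearly independent rows: 2.

2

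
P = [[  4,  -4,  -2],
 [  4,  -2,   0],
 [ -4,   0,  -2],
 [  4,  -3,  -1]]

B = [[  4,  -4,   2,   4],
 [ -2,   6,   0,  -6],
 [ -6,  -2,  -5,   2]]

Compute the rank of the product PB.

2

First compute PB:
[[ 36, -36,  18,  36],
 [ 20, -28,   8,  28],
 [ -4,  20,   2, -20],
 [ 28, -32,  13,  32]]
Now row reduce the product.
R2 ← R2 − (5/9)·R1: [0, -8, -2, 8]
R3 ← R3 + (1/9)·R1: [0, 16, 4, -16]
R4 ← R4 − (7/9)·R1: [0, -4, -1, 4]
R3 ← R3 + (2)·R2: [0, 0, 0, 0]
R4 ← R4 − (1/2)·R2: [0, 0, 0, 0]
2 nonzero rows, so rank(PB) = 2.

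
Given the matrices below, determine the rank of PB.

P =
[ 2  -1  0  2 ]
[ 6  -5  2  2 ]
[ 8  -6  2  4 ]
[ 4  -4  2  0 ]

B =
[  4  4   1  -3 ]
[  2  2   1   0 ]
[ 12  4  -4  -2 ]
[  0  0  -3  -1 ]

2

First compute PB:
[[  6,   6,  -5,  -8],
 [ 38,  22, -13, -24],
 [ 44,  28, -18, -32],
 [ 32,  16,  -8, -16]]
Now row reduce the product.
R2 ← R2 − (19/3)·R1: [0, -16, 56/3, 80/3]
R3 ← R3 − (22/3)·R1: [0, -16, 56/3, 80/3]
R4 ← R4 − (16/3)·R1: [0, -16, 56/3, 80/3]
R3 ← R3 − R2: [0, 0, 0, 0]
R4 ← R4 − R2: [0, 0, 0, 0]
2 nonzero rows, so rank(PB) = 2.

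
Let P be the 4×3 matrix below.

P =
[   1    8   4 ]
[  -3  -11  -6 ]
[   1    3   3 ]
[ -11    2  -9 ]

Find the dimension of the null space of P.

0

Row reduce to echelon form.
R2 ← R2 + (3)·R1: [0, 13, 6]
R3 ← R3 − R1: [0, -5, -1]
R4 ← R4 + (11)·R1: [0, 90, 35]
R3 ← R3 + (5/13)·R2: [0, 0, 17/13]
R4 ← R4 − (90/13)·R2: [0, 0, -85/13]
R4 ← R4 + (5)·R3: [0, 0, 0]
3 nonzero rows, so rank(P) = 3.
P has 3 columns; by rank–nullity, nullity = 3 − 3 = 0.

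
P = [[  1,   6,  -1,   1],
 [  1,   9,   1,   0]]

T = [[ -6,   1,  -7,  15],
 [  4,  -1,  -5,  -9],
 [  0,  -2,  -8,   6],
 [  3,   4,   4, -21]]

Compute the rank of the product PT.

First compute PT:
[[ 21,   1, -25, -66],
 [ 30, -10, -60, -60]]
Now row reduce the product.
R2 ← R2 − (10/7)·R1: [0, -80/7, -170/7, 240/7]
2 nonzero rows, so rank(PT) = 2.

2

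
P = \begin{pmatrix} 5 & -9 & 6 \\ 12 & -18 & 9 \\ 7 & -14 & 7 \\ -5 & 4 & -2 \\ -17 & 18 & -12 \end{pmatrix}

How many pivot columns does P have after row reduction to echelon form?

Row reduce to echelon form.
R2 ← R2 − (12/5)·R1: [0, 18/5, -27/5]
R3 ← R3 − (7/5)·R1: [0, -7/5, -7/5]
R4 ← R4 + R1: [0, -5, 4]
R5 ← R5 + (17/5)·R1: [0, -63/5, 42/5]
R3 ← R3 + (7/18)·R2: [0, 0, -7/2]
R4 ← R4 + (25/18)·R2: [0, 0, -7/2]
R5 ← R5 + (7/2)·R2: [0, 0, -21/2]
R4 ← R4 − R3: [0, 0, 0]
R5 ← R5 − (3)·R3: [0, 0, 0]
Echelon form has 3 nonzero rows, so rank(P) = 3.
Each nonzero row contributes one pivot column: 3 pivot columns.

3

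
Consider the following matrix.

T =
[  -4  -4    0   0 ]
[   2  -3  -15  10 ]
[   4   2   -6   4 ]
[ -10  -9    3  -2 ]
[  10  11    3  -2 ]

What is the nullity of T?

2

Row reduce to echelon form.
R2 ← R2 + (1/2)·R1: [0, -5, -15, 10]
R3 ← R3 + R1: [0, -2, -6, 4]
R4 ← R4 − (5/2)·R1: [0, 1, 3, -2]
R5 ← R5 + (5/2)·R1: [0, 1, 3, -2]
R3 ← R3 − (2/5)·R2: [0, 0, 0, 0]
R4 ← R4 + (1/5)·R2: [0, 0, 0, 0]
R5 ← R5 + (1/5)·R2: [0, 0, 0, 0]
2 nonzero rows, so rank(T) = 2.
T has 4 columns; by rank–nullity, nullity = 4 − 2 = 2.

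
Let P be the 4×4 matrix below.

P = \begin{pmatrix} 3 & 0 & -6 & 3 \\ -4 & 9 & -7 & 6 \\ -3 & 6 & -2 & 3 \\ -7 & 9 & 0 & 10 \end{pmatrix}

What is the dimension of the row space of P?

Row reduce to echelon form.
R2 ← R2 + (4/3)·R1: [0, 9, -15, 10]
R3 ← R3 + R1: [0, 6, -8, 6]
R4 ← R4 + (7/3)·R1: [0, 9, -14, 17]
R3 ← R3 − (2/3)·R2: [0, 0, 2, -2/3]
R4 ← R4 − R2: [0, 0, 1, 7]
R4 ← R4 − (1/2)·R3: [0, 0, 0, 22/3]
Echelon form has 4 nonzero rows, so rank(P) = 4.
The row space has dimension equal to the rank: 4.

4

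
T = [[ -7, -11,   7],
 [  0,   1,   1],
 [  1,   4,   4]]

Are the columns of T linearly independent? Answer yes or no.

yes

Row reduce T to echelon form.
R3 ← R3 + (1/7)·R1: [0, 17/7, 5]
R3 ← R3 − (17/7)·R2: [0, 0, 18/7]
3 pivots among 3 columns.
Every column is a pivot column, so the columns are linearly independent.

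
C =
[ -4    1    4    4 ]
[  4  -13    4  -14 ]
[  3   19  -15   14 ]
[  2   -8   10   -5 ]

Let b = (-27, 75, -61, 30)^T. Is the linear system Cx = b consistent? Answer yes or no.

Row reduce the augmented matrix [C | b].
R2 ← R2 + R1: [0, -12, 8, -10, 48]
R3 ← R3 + (3/4)·R1: [0, 79/4, -12, 17, -325/4]
R4 ← R4 + (1/2)·R1: [0, -15/2, 12, -3, 33/2]
R3 ← R3 + (79/48)·R2: [0, 0, 7/6, 13/24, -9/4]
R4 ← R4 − (5/8)·R2: [0, 0, 7, 13/4, -27/2]
R4 ← R4 − (6)·R3: [0, 0, 0, 0, 0]
The echelon form has 3 nonzero rows, and every pivot lies in the first 4 columns, so rank(C) = rank([C|b]) = 3.
The system is consistent.

yes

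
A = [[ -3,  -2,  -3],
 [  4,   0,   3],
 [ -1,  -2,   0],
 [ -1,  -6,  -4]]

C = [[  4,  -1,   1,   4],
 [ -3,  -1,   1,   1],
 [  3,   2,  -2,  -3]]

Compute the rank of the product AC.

3

First compute AC:
[[-15,  -1,   1,  -5],
 [ 25,   2,  -2,   7],
 [  2,   3,  -3,  -6],
 [  2,  -1,   1,   2]]
Now row reduce the product.
R2 ← R2 + (5/3)·R1: [0, 1/3, -1/3, -4/3]
R3 ← R3 + (2/15)·R1: [0, 43/15, -43/15, -20/3]
R4 ← R4 + (2/15)·R1: [0, -17/15, 17/15, 4/3]
R3 ← R3 − (43/5)·R2: [0, 0, 0, 24/5]
R4 ← R4 + (17/5)·R2: [0, 0, 0, -16/5]
R4 ← R4 + (2/3)·R3: [0, 0, 0, 0]
3 nonzero rows, so rank(AC) = 3.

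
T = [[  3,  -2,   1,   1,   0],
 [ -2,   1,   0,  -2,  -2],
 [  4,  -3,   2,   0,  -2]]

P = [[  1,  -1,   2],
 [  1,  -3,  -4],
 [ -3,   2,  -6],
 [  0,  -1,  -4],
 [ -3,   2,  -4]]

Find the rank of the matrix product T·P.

2

First compute TP:
[[ -2,   4,   4],
 [  5,  -3,   8],
 [  1,   5,  16]]
Now row reduce the product.
R2 ← R2 + (5/2)·R1: [0, 7, 18]
R3 ← R3 + (1/2)·R1: [0, 7, 18]
R3 ← R3 − R2: [0, 0, 0]
2 nonzero rows, so rank(TP) = 2.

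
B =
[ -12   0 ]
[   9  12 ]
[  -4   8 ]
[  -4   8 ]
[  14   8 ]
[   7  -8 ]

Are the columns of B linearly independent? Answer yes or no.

Row reduce B to echelon form.
R2 ← R2 + (3/4)·R1: [0, 12]
R3 ← R3 − (1/3)·R1: [0, 8]
R4 ← R4 − (1/3)·R1: [0, 8]
R5 ← R5 + (7/6)·R1: [0, 8]
R6 ← R6 + (7/12)·R1: [0, -8]
R3 ← R3 − (2/3)·R2: [0, 0]
R4 ← R4 − (2/3)·R2: [0, 0]
R5 ← R5 − (2/3)·R2: [0, 0]
R6 ← R6 + (2/3)·R2: [0, 0]
2 pivots among 2 columns.
Every column is a pivot column, so the columns are linearly independent.

yes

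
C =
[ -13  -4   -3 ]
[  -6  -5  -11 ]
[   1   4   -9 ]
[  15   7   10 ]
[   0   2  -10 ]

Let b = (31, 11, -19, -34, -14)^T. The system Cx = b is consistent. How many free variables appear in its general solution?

Row reduce the augmented matrix [C | b].
R2 ← R2 − (6/13)·R1: [0, -41/13, -125/13, -43/13]
R3 ← R3 + (1/13)·R1: [0, 48/13, -120/13, -216/13]
R4 ← R4 + (15/13)·R1: [0, 31/13, 85/13, 23/13]
R3 ← R3 + (48/41)·R2: [0, 0, -840/41, -840/41]
R4 ← R4 + (31/41)·R2: [0, 0, -30/41, -30/41]
R5 ← R5 + (26/41)·R2: [0, 0, -660/41, -660/41]
R4 ← R4 − (1/28)·R3: [0, 0, 0, 0]
R5 ← R5 − (11/14)·R3: [0, 0, 0, 0]
The echelon form has 3 nonzero rows, and every pivot lies in the first 3 columns, so rank(C) = rank([C|b]) = 3.
The system is consistent.
Free variables = (unknowns) − (rank) = 3 − 3 = 0.

0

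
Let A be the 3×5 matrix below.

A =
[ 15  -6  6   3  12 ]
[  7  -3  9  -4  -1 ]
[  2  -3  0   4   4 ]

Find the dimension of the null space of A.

2

Row reduce to echelon form.
R2 ← R2 − (7/15)·R1: [0, -1/5, 31/5, -27/5, -33/5]
R3 ← R3 − (2/15)·R1: [0, -11/5, -4/5, 18/5, 12/5]
R3 ← R3 − (11)·R2: [0, 0, -69, 63, 75]
3 nonzero rows, so rank(A) = 3.
A has 5 columns; by rank–nullity, nullity = 5 − 3 = 2.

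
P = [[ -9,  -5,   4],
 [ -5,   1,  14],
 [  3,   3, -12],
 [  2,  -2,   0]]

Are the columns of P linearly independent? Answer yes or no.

Row reduce P to echelon form.
R2 ← R2 − (5/9)·R1: [0, 34/9, 106/9]
R3 ← R3 + (1/3)·R1: [0, 4/3, -32/3]
R4 ← R4 + (2/9)·R1: [0, -28/9, 8/9]
R3 ← R3 − (6/17)·R2: [0, 0, -252/17]
R4 ← R4 + (14/17)·R2: [0, 0, 180/17]
R4 ← R4 + (5/7)·R3: [0, 0, 0]
3 pivots among 3 columns.
Every column is a pivot column, so the columns are linearly independent.

yes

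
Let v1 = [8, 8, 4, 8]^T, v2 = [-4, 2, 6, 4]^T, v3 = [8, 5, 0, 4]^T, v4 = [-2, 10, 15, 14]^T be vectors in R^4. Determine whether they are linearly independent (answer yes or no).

Form the matrix with these vectors as rows and row reduce.
R2 ← R2 + (1/2)·R1: [0, 6, 8, 8]
R3 ← R3 − R1: [0, -3, -4, -4]
R4 ← R4 + (1/4)·R1: [0, 12, 16, 16]
R3 ← R3 + (1/2)·R2: [0, 0, 0, 0]
R4 ← R4 − (2)·R2: [0, 0, 0, 0]
2 nonzero rows, so the 4 vectors span a space of dimension 2.
Since 2 < 4, the vectors are linearly dependent.

no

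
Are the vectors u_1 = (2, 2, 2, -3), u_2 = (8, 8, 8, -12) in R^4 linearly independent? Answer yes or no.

Form the matrix with these vectors as rows and row reduce.
R2 ← R2 − (4)·R1: [0, 0, 0, 0]
1 nonzero row, so the 2 vectors span a space of dimension 1.
Since 1 < 2, the vectors are linearly dependent.

no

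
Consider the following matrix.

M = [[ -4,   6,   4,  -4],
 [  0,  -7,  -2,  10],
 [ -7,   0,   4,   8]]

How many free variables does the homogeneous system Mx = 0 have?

Row reduce to echelon form.
R3 ← R3 − (7/4)·R1: [0, -21/2, -3, 15]
R3 ← R3 − (3/2)·R2: [0, 0, 0, 0]
2 nonzero rows, so rank(M) = 2.
M has 4 columns; by rank–nullity, nullity = 4 − 2 = 2.

2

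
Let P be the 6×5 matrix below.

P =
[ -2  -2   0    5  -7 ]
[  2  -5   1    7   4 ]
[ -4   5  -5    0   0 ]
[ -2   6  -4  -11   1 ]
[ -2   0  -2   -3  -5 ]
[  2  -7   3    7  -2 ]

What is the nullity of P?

1

Row reduce to echelon form.
R2 ← R2 + R1: [0, -7, 1, 12, -3]
R3 ← R3 − (2)·R1: [0, 9, -5, -10, 14]
R4 ← R4 − R1: [0, 8, -4, -16, 8]
R5 ← R5 − R1: [0, 2, -2, -8, 2]
R6 ← R6 + R1: [0, -9, 3, 12, -9]
R3 ← R3 + (9/7)·R2: [0, 0, -26/7, 38/7, 71/7]
R4 ← R4 + (8/7)·R2: [0, 0, -20/7, -16/7, 32/7]
R5 ← R5 + (2/7)·R2: [0, 0, -12/7, -32/7, 8/7]
R6 ← R6 − (9/7)·R2: [0, 0, 12/7, -24/7, -36/7]
R4 ← R4 − (10/13)·R3: [0, 0, 0, -84/13, -42/13]
R5 ← R5 − (6/13)·R3: [0, 0, 0, -92/13, -46/13]
R6 ← R6 + (6/13)·R3: [0, 0, 0, -12/13, -6/13]
R5 ← R5 − (23/21)·R4: [0, 0, 0, 0, 0]
R6 ← R6 − (1/7)·R4: [0, 0, 0, 0, 0]
4 nonzero rows, so rank(P) = 4.
P has 5 columns; by rank–nullity, nullity = 5 − 4 = 1.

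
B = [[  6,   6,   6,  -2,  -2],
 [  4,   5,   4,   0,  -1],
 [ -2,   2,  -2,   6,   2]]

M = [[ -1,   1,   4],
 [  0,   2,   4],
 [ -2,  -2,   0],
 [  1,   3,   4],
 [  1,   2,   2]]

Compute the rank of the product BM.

First compute BM:
[[-22,  -4,  36],
 [-13,   4,  34],
 [ 14,  28,  28]]
Now row reduce the product.
R2 ← R2 − (13/22)·R1: [0, 70/11, 140/11]
R3 ← R3 + (7/11)·R1: [0, 280/11, 560/11]
R3 ← R3 − (4)·R2: [0, 0, 0]
2 nonzero rows, so rank(BM) = 2.

2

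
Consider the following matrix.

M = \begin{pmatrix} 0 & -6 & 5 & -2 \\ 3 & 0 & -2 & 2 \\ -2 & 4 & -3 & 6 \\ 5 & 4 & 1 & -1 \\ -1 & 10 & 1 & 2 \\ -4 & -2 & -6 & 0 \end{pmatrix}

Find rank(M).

4

Row reduce to echelon form.
Swap R1 ↔ R2
R3 ← R3 + (2/3)·R1: [0, 4, -13/3, 22/3]
R4 ← R4 − (5/3)·R1: [0, 4, 13/3, -13/3]
R5 ← R5 + (1/3)·R1: [0, 10, 1/3, 8/3]
R6 ← R6 + (4/3)·R1: [0, -2, -26/3, 8/3]
R3 ← R3 + (2/3)·R2: [0, 0, -1, 6]
R4 ← R4 + (2/3)·R2: [0, 0, 23/3, -17/3]
R5 ← R5 + (5/3)·R2: [0, 0, 26/3, -2/3]
R6 ← R6 − (1/3)·R2: [0, 0, -31/3, 10/3]
R4 ← R4 + (23/3)·R3: [0, 0, 0, 121/3]
R5 ← R5 + (26/3)·R3: [0, 0, 0, 154/3]
R6 ← R6 − (31/3)·R3: [0, 0, 0, -176/3]
R5 ← R5 − (14/11)·R4: [0, 0, 0, 0]
R6 ← R6 + (16/11)·R4: [0, 0, 0, 0]
Echelon form has 4 nonzero rows, so rank(M) = 4.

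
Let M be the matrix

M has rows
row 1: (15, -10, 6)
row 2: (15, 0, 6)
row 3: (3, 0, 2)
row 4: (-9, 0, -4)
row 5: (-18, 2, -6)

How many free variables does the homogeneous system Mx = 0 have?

0

Row reduce to echelon form.
R2 ← R2 − R1: [0, 10, 0]
R3 ← R3 − (1/5)·R1: [0, 2, 4/5]
R4 ← R4 + (3/5)·R1: [0, -6, -2/5]
R5 ← R5 + (6/5)·R1: [0, -10, 6/5]
R3 ← R3 − (1/5)·R2: [0, 0, 4/5]
R4 ← R4 + (3/5)·R2: [0, 0, -2/5]
R5 ← R5 + R2: [0, 0, 6/5]
R4 ← R4 + (1/2)·R3: [0, 0, 0]
R5 ← R5 − (3/2)·R3: [0, 0, 0]
3 nonzero rows, so rank(M) = 3.
M has 3 columns; by rank–nullity, nullity = 3 − 3 = 0.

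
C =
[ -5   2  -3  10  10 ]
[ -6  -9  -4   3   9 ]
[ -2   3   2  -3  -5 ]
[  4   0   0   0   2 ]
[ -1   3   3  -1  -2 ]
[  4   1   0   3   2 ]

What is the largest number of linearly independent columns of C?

Row reduce to echelon form.
R2 ← R2 − (6/5)·R1: [0, -57/5, -2/5, -9, -3]
R3 ← R3 − (2/5)·R1: [0, 11/5, 16/5, -7, -9]
R4 ← R4 + (4/5)·R1: [0, 8/5, -12/5, 8, 10]
R5 ← R5 − (1/5)·R1: [0, 13/5, 18/5, -3, -4]
R6 ← R6 + (4/5)·R1: [0, 13/5, -12/5, 11, 10]
R3 ← R3 + (11/57)·R2: [0, 0, 178/57, -166/19, -182/19]
R4 ← R4 + (8/57)·R2: [0, 0, -140/57, 128/19, 182/19]
R5 ← R5 + (13/57)·R2: [0, 0, 200/57, -96/19, -89/19]
R6 ← R6 + (13/57)·R2: [0, 0, -142/57, 170/19, 177/19]
R4 ← R4 + (70/89)·R3: [0, 0, 0, -12/89, 182/89]
R5 ← R5 − (100/89)·R3: [0, 0, 0, 424/89, 541/89]
R6 ← R6 + (71/89)·R3: [0, 0, 0, 176/89, 149/89]
R5 ← R5 + (106/3)·R4: [0, 0, 0, 0, 235/3]
R6 ← R6 + (44/3)·R4: [0, 0, 0, 0, 95/3]
R6 ← R6 − (19/47)·R5: [0, 0, 0, 0, 0]
Echelon form has 5 nonzero rows, so rank(C) = 5.
The rank gives the maximum number of linearly independent columns: 5.

5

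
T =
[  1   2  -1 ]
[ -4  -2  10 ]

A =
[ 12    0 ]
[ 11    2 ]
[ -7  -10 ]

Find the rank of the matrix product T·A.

2

First compute TA:
[[ 41,  14],
 [-140, -104]]
Now row reduce the product.
R2 ← R2 + (140/41)·R1: [0, -2304/41]
2 nonzero rows, so rank(TA) = 2.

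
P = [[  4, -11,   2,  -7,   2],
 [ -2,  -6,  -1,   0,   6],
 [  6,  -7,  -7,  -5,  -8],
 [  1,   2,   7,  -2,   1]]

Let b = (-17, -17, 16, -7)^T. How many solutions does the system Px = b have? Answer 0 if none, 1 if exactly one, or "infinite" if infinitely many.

Row reduce the augmented matrix [P | b].
R2 ← R2 + (1/2)·R1: [0, -23/2, 0, -7/2, 7, -51/2]
R3 ← R3 − (3/2)·R1: [0, 19/2, -10, 11/2, -11, 83/2]
R4 ← R4 − (1/4)·R1: [0, 19/4, 13/2, -1/4, 1/2, -11/4]
R3 ← R3 + (19/23)·R2: [0, 0, -10, 60/23, -120/23, 470/23]
R4 ← R4 + (19/46)·R2: [0, 0, 13/2, -39/23, 78/23, -611/46]
R4 ← R4 + (13/20)·R3: [0, 0, 0, 0, 0, 0]
The echelon form has 3 nonzero rows, and every pivot lies in the first 5 columns, so rank(P) = rank([P|b]) = 3.
The system is consistent.
rank = 3 < 5 unknowns, so there are infinitely many solutions.

infinite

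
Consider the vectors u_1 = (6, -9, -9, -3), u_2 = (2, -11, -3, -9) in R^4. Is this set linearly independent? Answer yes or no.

yes

Form the matrix with these vectors as rows and row reduce.
R2 ← R2 − (1/3)·R1: [0, -8, 0, -8]
2 nonzero rows, so the 2 vectors span a space of dimension 2.
Since 2 = 2, the vectors are linearly independent.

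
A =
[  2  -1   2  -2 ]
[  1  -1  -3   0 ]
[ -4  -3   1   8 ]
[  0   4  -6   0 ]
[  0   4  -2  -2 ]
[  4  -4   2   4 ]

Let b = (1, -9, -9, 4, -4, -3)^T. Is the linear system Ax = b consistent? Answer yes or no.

Row reduce the augmented matrix [A | b].
R2 ← R2 − (1/2)·R1: [0, -1/2, -4, 1, -19/2]
R3 ← R3 + (2)·R1: [0, -5, 5, 4, -7]
R6 ← R6 − (2)·R1: [0, -2, -2, 8, -5]
R3 ← R3 − (10)·R2: [0, 0, 45, -6, 88]
R4 ← R4 + (8)·R2: [0, 0, -38, 8, -72]
R5 ← R5 + (8)·R2: [0, 0, -34, 6, -80]
R6 ← R6 − (4)·R2: [0, 0, 14, 4, 33]
R4 ← R4 + (38/45)·R3: [0, 0, 0, 44/15, 104/45]
R5 ← R5 + (34/45)·R3: [0, 0, 0, 22/15, -608/45]
R6 ← R6 − (14/45)·R3: [0, 0, 0, 88/15, 253/45]
R5 ← R5 − (1/2)·R4: [0, 0, 0, 0, -44/3]
R6 ← R6 − (2)·R4: [0, 0, 0, 0, 1]
R6 ← R6 + (3/44)·R5: [0, 0, 0, 0, 0]
The echelon form has 5 nonzero rows; the last pivot sits in the augmented column, so rank(A) = 4 but rank([A|b]) = 5.
Since the ranks differ, the system is inconsistent.

no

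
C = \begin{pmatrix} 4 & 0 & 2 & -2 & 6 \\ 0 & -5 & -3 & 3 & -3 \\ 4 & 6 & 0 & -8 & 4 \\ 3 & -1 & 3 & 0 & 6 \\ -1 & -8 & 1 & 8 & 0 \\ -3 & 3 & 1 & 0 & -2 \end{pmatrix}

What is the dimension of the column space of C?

3

Row reduce to echelon form.
R3 ← R3 − R1: [0, 6, -2, -6, -2]
R4 ← R4 − (3/4)·R1: [0, -1, 3/2, 3/2, 3/2]
R5 ← R5 + (1/4)·R1: [0, -8, 3/2, 15/2, 3/2]
R6 ← R6 + (3/4)·R1: [0, 3, 5/2, -3/2, 5/2]
R3 ← R3 + (6/5)·R2: [0, 0, -28/5, -12/5, -28/5]
R4 ← R4 − (1/5)·R2: [0, 0, 21/10, 9/10, 21/10]
R5 ← R5 − (8/5)·R2: [0, 0, 63/10, 27/10, 63/10]
R6 ← R6 + (3/5)·R2: [0, 0, 7/10, 3/10, 7/10]
R4 ← R4 + (3/8)·R3: [0, 0, 0, 0, 0]
R5 ← R5 + (9/8)·R3: [0, 0, 0, 0, 0]
R6 ← R6 + (1/8)·R3: [0, 0, 0, 0, 0]
Echelon form has 3 nonzero rows, so rank(C) = 3.
The column space has dimension equal to the rank: 3.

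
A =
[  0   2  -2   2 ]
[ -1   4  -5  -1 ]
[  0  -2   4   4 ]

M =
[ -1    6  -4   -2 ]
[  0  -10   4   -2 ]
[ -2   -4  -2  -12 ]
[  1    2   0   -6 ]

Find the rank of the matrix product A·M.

First compute AM:
[[  6,  -8,  12,   8],
 [ 10, -28,  30,  60],
 [ -4,  12, -16, -68]]
Now row reduce the product.
R2 ← R2 − (5/3)·R1: [0, -44/3, 10, 140/3]
R3 ← R3 + (2/3)·R1: [0, 20/3, -8, -188/3]
R3 ← R3 + (5/11)·R2: [0, 0, -38/11, -456/11]
3 nonzero rows, so rank(AM) = 3.

3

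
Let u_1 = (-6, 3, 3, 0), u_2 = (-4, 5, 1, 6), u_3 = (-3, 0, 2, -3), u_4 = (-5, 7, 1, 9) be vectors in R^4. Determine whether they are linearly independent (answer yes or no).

Form the matrix with these vectors as rows and row reduce.
R2 ← R2 − (2/3)·R1: [0, 3, -1, 6]
R3 ← R3 − (1/2)·R1: [0, -3/2, 1/2, -3]
R4 ← R4 − (5/6)·R1: [0, 9/2, -3/2, 9]
R3 ← R3 + (1/2)·R2: [0, 0, 0, 0]
R4 ← R4 − (3/2)·R2: [0, 0, 0, 0]
2 nonzero rows, so the 4 vectors span a space of dimension 2.
Since 2 < 4, the vectors are linearly dependent.

no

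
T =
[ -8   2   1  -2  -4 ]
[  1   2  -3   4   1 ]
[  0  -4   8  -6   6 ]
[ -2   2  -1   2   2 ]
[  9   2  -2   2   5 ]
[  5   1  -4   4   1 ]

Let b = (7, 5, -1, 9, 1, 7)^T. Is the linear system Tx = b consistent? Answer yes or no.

Row reduce the augmented matrix [T | b].
R2 ← R2 + (1/8)·R1: [0, 9/4, -23/8, 15/4, 1/2, 47/8]
R4 ← R4 − (1/4)·R1: [0, 3/2, -5/4, 5/2, 3, 29/4]
R5 ← R5 + (9/8)·R1: [0, 17/4, -7/8, -1/4, 1/2, 71/8]
R6 ← R6 + (5/8)·R1: [0, 9/4, -27/8, 11/4, -3/2, 91/8]
R3 ← R3 + (16/9)·R2: [0, 0, 26/9, 2/3, 62/9, 85/9]
R4 ← R4 − (2/3)·R2: [0, 0, 2/3, 0, 8/3, 10/3]
R5 ← R5 − (17/9)·R2: [0, 0, 41/9, -22/3, -4/9, -20/9]
R6 ← R6 − R2: [0, 0, -1/2, -1, -2, 11/2]
R4 ← R4 − (3/13)·R3: [0, 0, 0, -2/13, 14/13, 15/13]
R5 ← R5 − (41/26)·R3: [0, 0, 0, -109/13, -147/13, -445/26]
R6 ← R6 + (9/52)·R3: [0, 0, 0, -23/26, -21/26, 371/52]
R5 ← R5 − (109/2)·R4: [0, 0, 0, 0, -70, -80]
R6 ← R6 − (23/4)·R4: [0, 0, 0, 0, -7, 1/2]
R6 ← R6 − (1/10)·R5: [0, 0, 0, 0, 0, 17/2]
The echelon form has 6 nonzero rows; the last pivot sits in the augmented column, so rank(T) = 5 but rank([T|b]) = 6.
Since the ranks differ, the system is inconsistent.

no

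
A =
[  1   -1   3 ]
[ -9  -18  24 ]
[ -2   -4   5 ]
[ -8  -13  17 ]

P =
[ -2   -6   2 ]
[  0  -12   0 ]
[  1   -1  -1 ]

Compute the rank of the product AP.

2

First compute AP:
[[  1,   3,  -1],
 [ 42, 246, -42],
 [  9,  55,  -9],
 [ 33, 187, -33]]
Now row reduce the product.
R2 ← R2 − (42)·R1: [0, 120, 0]
R3 ← R3 − (9)·R1: [0, 28, 0]
R4 ← R4 − (33)·R1: [0, 88, 0]
R3 ← R3 − (7/30)·R2: [0, 0, 0]
R4 ← R4 − (11/15)·R2: [0, 0, 0]
2 nonzero rows, so rank(AP) = 2.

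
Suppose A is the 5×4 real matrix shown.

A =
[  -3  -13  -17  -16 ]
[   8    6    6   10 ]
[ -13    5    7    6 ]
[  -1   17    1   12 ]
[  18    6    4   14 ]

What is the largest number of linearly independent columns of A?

4

Row reduce to echelon form.
R2 ← R2 + (8/3)·R1: [0, -86/3, -118/3, -98/3]
R3 ← R3 − (13/3)·R1: [0, 184/3, 242/3, 226/3]
R4 ← R4 − (1/3)·R1: [0, 64/3, 20/3, 52/3]
R5 ← R5 + (6)·R1: [0, -72, -98, -82]
R3 ← R3 + (92/43)·R2: [0, 0, -150/43, 234/43]
R4 ← R4 + (32/43)·R2: [0, 0, -972/43, -300/43]
R5 ← R5 − (108/43)·R2: [0, 0, 34/43, 2/43]
R4 ← R4 − (162/25)·R3: [0, 0, 0, -1056/25]
R5 ← R5 + (17/75)·R3: [0, 0, 0, 32/25]
R5 ← R5 + (1/33)·R4: [0, 0, 0, 0]
Echelon form has 4 nonzero rows, so rank(A) = 4.
The rank gives the maximum number of linearly independent columns: 4.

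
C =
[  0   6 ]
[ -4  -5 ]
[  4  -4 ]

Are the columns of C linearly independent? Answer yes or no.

yes

Row reduce C to echelon form.
Swap R1 ↔ R2
R3 ← R3 + R1: [0, -9]
R3 ← R3 + (3/2)·R2: [0, 0]
2 pivots among 2 columns.
Every column is a pivot column, so the columns are linearly independent.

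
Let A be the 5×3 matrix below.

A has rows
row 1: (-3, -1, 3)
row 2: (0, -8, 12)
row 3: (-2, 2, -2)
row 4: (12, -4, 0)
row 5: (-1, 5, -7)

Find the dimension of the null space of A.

Row reduce to echelon form.
R3 ← R3 − (2/3)·R1: [0, 8/3, -4]
R4 ← R4 + (4)·R1: [0, -8, 12]
R5 ← R5 − (1/3)·R1: [0, 16/3, -8]
R3 ← R3 + (1/3)·R2: [0, 0, 0]
R4 ← R4 − R2: [0, 0, 0]
R5 ← R5 + (2/3)·R2: [0, 0, 0]
2 nonzero rows, so rank(A) = 2.
A has 3 columns; by rank–nullity, nullity = 3 − 2 = 1.

1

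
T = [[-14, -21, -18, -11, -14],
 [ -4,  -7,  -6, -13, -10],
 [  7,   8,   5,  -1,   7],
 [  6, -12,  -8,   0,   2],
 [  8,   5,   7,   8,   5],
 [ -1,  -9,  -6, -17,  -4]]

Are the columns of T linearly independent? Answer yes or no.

Row reduce T to echelon form.
R2 ← R2 − (2/7)·R1: [0, -1, -6/7, -69/7, -6]
R3 ← R3 + (1/2)·R1: [0, -5/2, -4, -13/2, 0]
R4 ← R4 + (3/7)·R1: [0, -21, -110/7, -33/7, -4]
R5 ← R5 + (4/7)·R1: [0, -7, -23/7, 12/7, -3]
R6 ← R6 − (1/14)·R1: [0, -15/2, -33/7, -227/14, -3]
R3 ← R3 − (5/2)·R2: [0, 0, -13/7, 127/7, 15]
R4 ← R4 − (21)·R2: [0, 0, 16/7, 1416/7, 122]
R5 ← R5 − (7)·R2: [0, 0, 19/7, 495/7, 39]
R6 ← R6 − (15/2)·R2: [0, 0, 12/7, 404/7, 42]
R4 ← R4 + (16/13)·R3: [0, 0, 0, 2920/13, 1826/13]
R5 ← R5 + (19/13)·R3: [0, 0, 0, 1264/13, 792/13]
R6 ← R6 + (12/13)·R3: [0, 0, 0, 968/13, 726/13]
R5 ← R5 − (158/365)·R4: [0, 0, 0, 0, 44/365]
R6 ← R6 − (121/365)·R4: [0, 0, 0, 0, 3388/365]
R6 ← R6 − (77)·R5: [0, 0, 0, 0, 0]
5 pivots among 5 columns.
Every column is a pivot column, so the columns are linearly independent.

yes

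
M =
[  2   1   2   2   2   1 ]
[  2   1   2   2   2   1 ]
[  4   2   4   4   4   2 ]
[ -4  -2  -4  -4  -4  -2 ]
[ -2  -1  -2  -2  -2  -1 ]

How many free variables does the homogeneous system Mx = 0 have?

5

Row reduce to echelon form.
R2 ← R2 − R1: [0, 0, 0, 0, 0, 0]
R3 ← R3 − (2)·R1: [0, 0, 0, 0, 0, 0]
R4 ← R4 + (2)·R1: [0, 0, 0, 0, 0, 0]
R5 ← R5 + R1: [0, 0, 0, 0, 0, 0]
1 nonzero row, so rank(M) = 1.
M has 6 columns; by rank–nullity, nullity = 6 − 1 = 5.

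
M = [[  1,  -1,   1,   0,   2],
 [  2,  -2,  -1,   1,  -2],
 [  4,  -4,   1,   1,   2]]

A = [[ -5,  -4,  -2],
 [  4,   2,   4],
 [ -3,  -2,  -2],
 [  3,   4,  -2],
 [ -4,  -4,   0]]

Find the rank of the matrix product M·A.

First compute MA:
[[-20, -16,  -8],
 [ -4,   2, -12],
 [-44, -30, -28]]
Now row reduce the product.
R2 ← R2 − (1/5)·R1: [0, 26/5, -52/5]
R3 ← R3 − (11/5)·R1: [0, 26/5, -52/5]
R3 ← R3 − R2: [0, 0, 0]
2 nonzero rows, so rank(MA) = 2.

2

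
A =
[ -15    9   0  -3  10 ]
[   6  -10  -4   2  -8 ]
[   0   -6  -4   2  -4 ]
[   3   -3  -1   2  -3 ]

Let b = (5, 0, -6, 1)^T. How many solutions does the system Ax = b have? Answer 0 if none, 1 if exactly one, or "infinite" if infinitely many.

Row reduce the augmented matrix [A | b].
R2 ← R2 + (2/5)·R1: [0, -32/5, -4, 4/5, -4, 2]
R4 ← R4 + (1/5)·R1: [0, -6/5, -1, 7/5, -1, 2]
R3 ← R3 − (15/16)·R2: [0, 0, -1/4, 5/4, -1/4, -63/8]
R4 ← R4 − (3/16)·R2: [0, 0, -1/4, 5/4, -1/4, 13/8]
R4 ← R4 − R3: [0, 0, 0, 0, 0, 19/2]
The echelon form has 4 nonzero rows; the last pivot sits in the augmented column, so rank(A) = 3 but rank([A|b]) = 4.
Since the ranks differ, the system is inconsistent.
It has no solutions.

0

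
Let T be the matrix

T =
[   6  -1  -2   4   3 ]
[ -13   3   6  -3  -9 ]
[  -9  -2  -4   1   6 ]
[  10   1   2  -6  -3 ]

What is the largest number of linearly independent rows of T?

3

Row reduce to echelon form.
R2 ← R2 + (13/6)·R1: [0, 5/6, 5/3, 17/3, -5/2]
R3 ← R3 + (3/2)·R1: [0, -7/2, -7, 7, 21/2]
R4 ← R4 − (5/3)·R1: [0, 8/3, 16/3, -38/3, -8]
R3 ← R3 + (21/5)·R2: [0, 0, 0, 154/5, 0]
R4 ← R4 − (16/5)·R2: [0, 0, 0, -154/5, 0]
R4 ← R4 + R3: [0, 0, 0, 0, 0]
Echelon form has 3 nonzero rows, so rank(T) = 3.
The rank gives the maximum number of linearly independent rows: 3.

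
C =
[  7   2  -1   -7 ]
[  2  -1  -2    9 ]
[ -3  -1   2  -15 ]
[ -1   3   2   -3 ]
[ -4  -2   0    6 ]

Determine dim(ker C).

1

Row reduce to echelon form.
R2 ← R2 − (2/7)·R1: [0, -11/7, -12/7, 11]
R3 ← R3 + (3/7)·R1: [0, -1/7, 11/7, -18]
R4 ← R4 + (1/7)·R1: [0, 23/7, 13/7, -4]
R5 ← R5 + (4/7)·R1: [0, -6/7, -4/7, 2]
R3 ← R3 − (1/11)·R2: [0, 0, 19/11, -19]
R4 ← R4 + (23/11)·R2: [0, 0, -19/11, 19]
R5 ← R5 − (6/11)·R2: [0, 0, 4/11, -4]
R4 ← R4 + R3: [0, 0, 0, 0]
R5 ← R5 − (4/19)·R3: [0, 0, 0, 0]
3 nonzero rows, so rank(C) = 3.
C has 4 columns; by rank–nullity, nullity = 4 − 3 = 1.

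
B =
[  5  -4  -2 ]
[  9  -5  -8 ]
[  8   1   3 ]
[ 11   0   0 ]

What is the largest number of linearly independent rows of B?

Row reduce to echelon form.
R2 ← R2 − (9/5)·R1: [0, 11/5, -22/5]
R3 ← R3 − (8/5)·R1: [0, 37/5, 31/5]
R4 ← R4 − (11/5)·R1: [0, 44/5, 22/5]
R3 ← R3 − (37/11)·R2: [0, 0, 21]
R4 ← R4 − (4)·R2: [0, 0, 22]
R4 ← R4 − (22/21)·R3: [0, 0, 0]
Echelon form has 3 nonzero rows, so rank(B) = 3.
The rank gives the maximum number of linearly independent rows: 3.

3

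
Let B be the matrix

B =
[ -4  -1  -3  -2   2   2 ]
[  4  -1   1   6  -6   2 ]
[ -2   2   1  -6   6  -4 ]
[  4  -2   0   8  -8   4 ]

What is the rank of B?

2

Row reduce to echelon form.
R2 ← R2 + R1: [0, -2, -2, 4, -4, 4]
R3 ← R3 − (1/2)·R1: [0, 5/2, 5/2, -5, 5, -5]
R4 ← R4 + R1: [0, -3, -3, 6, -6, 6]
R3 ← R3 + (5/4)·R2: [0, 0, 0, 0, 0, 0]
R4 ← R4 − (3/2)·R2: [0, 0, 0, 0, 0, 0]
Echelon form has 2 nonzero rows, so rank(B) = 2.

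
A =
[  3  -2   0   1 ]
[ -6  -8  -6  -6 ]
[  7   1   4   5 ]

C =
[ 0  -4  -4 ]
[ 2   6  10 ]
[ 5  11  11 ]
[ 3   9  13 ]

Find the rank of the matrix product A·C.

First compute AC:
[[ -1, -15, -19],
 [-64, -144, -200],
 [ 37,  67,  91]]
Now row reduce the product.
R2 ← R2 − (64)·R1: [0, 816, 1016]
R3 ← R3 + (37)·R1: [0, -488, -612]
R3 ← R3 + (61/102)·R2: [0, 0, -224/51]
3 nonzero rows, so rank(AC) = 3.

3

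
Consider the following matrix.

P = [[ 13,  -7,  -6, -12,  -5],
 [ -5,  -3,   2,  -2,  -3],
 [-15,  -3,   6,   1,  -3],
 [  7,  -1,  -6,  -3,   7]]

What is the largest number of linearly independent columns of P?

Row reduce to echelon form.
R2 ← R2 + (5/13)·R1: [0, -74/13, -4/13, -86/13, -64/13]
R3 ← R3 + (15/13)·R1: [0, -144/13, -12/13, -167/13, -114/13]
R4 ← R4 − (7/13)·R1: [0, 36/13, -36/13, 45/13, 126/13]
R3 ← R3 − (72/37)·R2: [0, 0, -12/37, 1/37, 30/37]
R4 ← R4 + (18/37)·R2: [0, 0, -108/37, 9/37, 270/37]
R4 ← R4 − (9)·R3: [0, 0, 0, 0, 0]
Echelon form has 3 nonzero rows, so rank(P) = 3.
The rank gives the maximum number of linearly independent columns: 3.

3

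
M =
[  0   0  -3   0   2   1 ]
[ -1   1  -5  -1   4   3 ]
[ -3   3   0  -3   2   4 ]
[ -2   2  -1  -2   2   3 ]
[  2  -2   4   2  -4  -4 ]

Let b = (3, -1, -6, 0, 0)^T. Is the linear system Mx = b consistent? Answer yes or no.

Row reduce the augmented matrix [M | b].
Swap R1 ↔ R2
R3 ← R3 − (3)·R1: [0, 0, 15, 0, -10, -5, -3]
R4 ← R4 − (2)·R1: [0, 0, 9, 0, -6, -3, 2]
R5 ← R5 + (2)·R1: [0, 0, -6, 0, 4, 2, -2]
R3 ← R3 + (5)·R2: [0, 0, 0, 0, 0, 0, 12]
R4 ← R4 + (3)·R2: [0, 0, 0, 0, 0, 0, 11]
R5 ← R5 − (2)·R2: [0, 0, 0, 0, 0, 0, -8]
R4 ← R4 − (11/12)·R3: [0, 0, 0, 0, 0, 0, 0]
R5 ← R5 + (2/3)·R3: [0, 0, 0, 0, 0, 0, 0]
The echelon form has 3 nonzero rows; the last pivot sits in the augmented column, so rank(M) = 2 but rank([M|b]) = 3.
Since the ranks differ, the system is inconsistent.

no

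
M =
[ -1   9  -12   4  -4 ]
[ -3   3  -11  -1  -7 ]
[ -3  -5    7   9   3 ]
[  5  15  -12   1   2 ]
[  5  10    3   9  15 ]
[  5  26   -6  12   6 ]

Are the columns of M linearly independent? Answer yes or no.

yes

Row reduce M to echelon form.
R2 ← R2 − (3)·R1: [0, -24, 25, -13, 5]
R3 ← R3 − (3)·R1: [0, -32, 43, -3, 15]
R4 ← R4 + (5)·R1: [0, 60, -72, 21, -18]
R5 ← R5 + (5)·R1: [0, 55, -57, 29, -5]
R6 ← R6 + (5)·R1: [0, 71, -66, 32, -14]
R3 ← R3 − (4/3)·R2: [0, 0, 29/3, 43/3, 25/3]
R4 ← R4 + (5/2)·R2: [0, 0, -19/2, -23/2, -11/2]
R5 ← R5 + (55/24)·R2: [0, 0, 7/24, -19/24, 155/24]
R6 ← R6 + (71/24)·R2: [0, 0, 191/24, -155/24, 19/24]
R4 ← R4 + (57/58)·R3: [0, 0, 0, 75/29, 78/29]
R5 ← R5 − (7/232)·R3: [0, 0, 0, -71/58, 180/29]
R6 ← R6 − (191/232)·R3: [0, 0, 0, -1059/58, -176/29]
R5 ← R5 + (71/150)·R4: [0, 0, 0, 0, 187/25]
R6 ← R6 + (353/50)·R4: [0, 0, 0, 0, 323/25]
R6 ← R6 − (19/11)·R5: [0, 0, 0, 0, 0]
5 pivots among 5 columns.
Every column is a pivot column, so the columns are linearly independent.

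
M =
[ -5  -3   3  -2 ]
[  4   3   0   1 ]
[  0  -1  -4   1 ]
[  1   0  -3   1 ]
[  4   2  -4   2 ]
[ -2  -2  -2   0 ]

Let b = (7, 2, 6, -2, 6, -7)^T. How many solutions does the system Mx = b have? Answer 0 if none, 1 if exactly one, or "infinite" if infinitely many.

0

Row reduce the augmented matrix [M | b].
R2 ← R2 + (4/5)·R1: [0, 3/5, 12/5, -3/5, 38/5]
R4 ← R4 + (1/5)·R1: [0, -3/5, -12/5, 3/5, -3/5]
R5 ← R5 + (4/5)·R1: [0, -2/5, -8/5, 2/5, 58/5]
R6 ← R6 − (2/5)·R1: [0, -4/5, -16/5, 4/5, -49/5]
R3 ← R3 + (5/3)·R2: [0, 0, 0, 0, 56/3]
R4 ← R4 + R2: [0, 0, 0, 0, 7]
R5 ← R5 + (2/3)·R2: [0, 0, 0, 0, 50/3]
R6 ← R6 + (4/3)·R2: [0, 0, 0, 0, 1/3]
R4 ← R4 − (3/8)·R3: [0, 0, 0, 0, 0]
R5 ← R5 − (25/28)·R3: [0, 0, 0, 0, 0]
R6 ← R6 − (1/56)·R3: [0, 0, 0, 0, 0]
The echelon form has 3 nonzero rows; the last pivot sits in the augmented column, so rank(M) = 2 but rank([M|b]) = 3.
Since the ranks differ, the system is inconsistent.
It has no solutions.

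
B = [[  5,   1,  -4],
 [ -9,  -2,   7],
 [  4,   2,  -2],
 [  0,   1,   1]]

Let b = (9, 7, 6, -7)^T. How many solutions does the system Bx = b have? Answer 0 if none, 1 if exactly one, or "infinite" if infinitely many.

0

Row reduce the augmented matrix [B | b].
R2 ← R2 + (9/5)·R1: [0, -1/5, -1/5, 116/5]
R3 ← R3 − (4/5)·R1: [0, 6/5, 6/5, -6/5]
R3 ← R3 + (6)·R2: [0, 0, 0, 138]
R4 ← R4 + (5)·R2: [0, 0, 0, 109]
R4 ← R4 − (109/138)·R3: [0, 0, 0, 0]
The echelon form has 3 nonzero rows; the last pivot sits in the augmented column, so rank(B) = 2 but rank([B|b]) = 3.
Since the ranks differ, the system is inconsistent.
It has no solutions.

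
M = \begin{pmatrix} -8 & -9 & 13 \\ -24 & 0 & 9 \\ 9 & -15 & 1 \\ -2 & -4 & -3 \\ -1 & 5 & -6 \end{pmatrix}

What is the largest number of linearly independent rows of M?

3

Row reduce to echelon form.
R2 ← R2 − (3)·R1: [0, 27, -30]
R3 ← R3 + (9/8)·R1: [0, -201/8, 125/8]
R4 ← R4 − (1/4)·R1: [0, -7/4, -25/4]
R5 ← R5 − (1/8)·R1: [0, 49/8, -61/8]
R3 ← R3 + (67/72)·R2: [0, 0, -295/24]
R4 ← R4 + (7/108)·R2: [0, 0, -295/36]
R5 ← R5 − (49/216)·R2: [0, 0, -59/72]
R4 ← R4 − (2/3)·R3: [0, 0, 0]
R5 ← R5 − (1/15)·R3: [0, 0, 0]
Echelon form has 3 nonzero rows, so rank(M) = 3.
The rank gives the maximum number of linearly independent rows: 3.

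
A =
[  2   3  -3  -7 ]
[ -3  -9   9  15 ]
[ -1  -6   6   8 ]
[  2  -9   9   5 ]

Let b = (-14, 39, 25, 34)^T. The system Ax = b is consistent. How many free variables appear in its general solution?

2

Row reduce the augmented matrix [A | b].
R2 ← R2 + (3/2)·R1: [0, -9/2, 9/2, 9/2, 18]
R3 ← R3 + (1/2)·R1: [0, -9/2, 9/2, 9/2, 18]
R4 ← R4 − R1: [0, -12, 12, 12, 48]
R3 ← R3 − R2: [0, 0, 0, 0, 0]
R4 ← R4 − (8/3)·R2: [0, 0, 0, 0, 0]
The echelon form has 2 nonzero rows, and every pivot lies in the first 4 columns, so rank(A) = rank([A|b]) = 2.
The system is consistent.
Free variables = (unknowns) − (rank) = 4 − 2 = 2.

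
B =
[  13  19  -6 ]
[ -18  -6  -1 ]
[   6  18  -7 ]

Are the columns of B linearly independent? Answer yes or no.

Row reduce B to echelon form.
R2 ← R2 + (18/13)·R1: [0, 264/13, -121/13]
R3 ← R3 − (6/13)·R1: [0, 120/13, -55/13]
R3 ← R3 − (5/11)·R2: [0, 0, 0]
2 pivots among 3 columns.
Only 2 < 3 pivot columns, so the columns are linearly dependent.

no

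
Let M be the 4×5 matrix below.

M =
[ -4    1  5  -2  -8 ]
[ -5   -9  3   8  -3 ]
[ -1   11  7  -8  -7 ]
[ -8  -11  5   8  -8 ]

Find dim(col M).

3

Row reduce to echelon form.
R2 ← R2 − (5/4)·R1: [0, -41/4, -13/4, 21/2, 7]
R3 ← R3 − (1/4)·R1: [0, 43/4, 23/4, -15/2, -5]
R4 ← R4 − (2)·R1: [0, -13, -5, 12, 8]
R3 ← R3 + (43/41)·R2: [0, 0, 96/41, 144/41, 96/41]
R4 ← R4 − (52/41)·R2: [0, 0, -36/41, -54/41, -36/41]
R4 ← R4 + (3/8)·R3: [0, 0, 0, 0, 0]
Echelon form has 3 nonzero rows, so rank(M) = 3.
The column space has dimension equal to the rank: 3.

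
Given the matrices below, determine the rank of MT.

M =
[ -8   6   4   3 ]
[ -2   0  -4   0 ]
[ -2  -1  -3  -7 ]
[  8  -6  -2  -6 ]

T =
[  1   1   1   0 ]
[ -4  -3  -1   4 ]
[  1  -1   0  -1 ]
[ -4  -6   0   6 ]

3

First compute MT:
[[-40, -48, -14,  38],
 [ -6,   2,  -2,   4],
 [ 27,  46,  -1, -43],
 [ 54,  64,  14, -58]]
Now row reduce the product.
R2 ← R2 − (3/20)·R1: [0, 46/5, 1/10, -17/10]
R3 ← R3 + (27/40)·R1: [0, 68/5, -209/20, -347/20]
R4 ← R4 + (27/20)·R1: [0, -4/5, -49/10, -67/10]
R3 ← R3 − (34/23)·R2: [0, 0, -975/92, -1365/92]
R4 ← R4 + (2/23)·R2: [0, 0, -225/46, -315/46]
R4 ← R4 − (6/13)·R3: [0, 0, 0, 0]
3 nonzero rows, so rank(MT) = 3.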